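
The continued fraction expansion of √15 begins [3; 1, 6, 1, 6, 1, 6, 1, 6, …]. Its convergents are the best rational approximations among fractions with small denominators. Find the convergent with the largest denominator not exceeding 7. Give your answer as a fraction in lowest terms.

a_0 = 3: 3/1  (≤ bound)
a_1 = 1: 4/1  (≤ bound)
a_2 = 6: 27/7  (≤ bound)
a_3 = 1: 31/8  (> 7, stop)

27/7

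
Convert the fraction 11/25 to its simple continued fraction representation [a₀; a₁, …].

Run the Euclidean algorithm, recording each quotient:
11 = 0·25 + 11, so a_0 = 0
25 = 2·11 + 3, so a_1 = 2
11 = 3·3 + 2, so a_2 = 3
3 = 1·2 + 1, so a_3 = 1
2 = 2·1 + 0, so a_4 = 2

[0; 2, 3, 1, 2]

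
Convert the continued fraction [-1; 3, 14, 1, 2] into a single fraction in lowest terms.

a_0 = -1: -1/1
a_1 = 3: -2/3
a_2 = 14: -29/43
a_3 = 1: -31/46
a_4 = 2: -91/135

-91/135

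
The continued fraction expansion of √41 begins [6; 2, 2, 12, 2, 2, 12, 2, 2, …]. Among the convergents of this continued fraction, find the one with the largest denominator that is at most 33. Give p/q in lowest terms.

32/5

List convergents until the denominator exceeds the bound:
a_0 = 6: 6/1  (≤ bound)
a_1 = 2: 13/2  (≤ bound)
a_2 = 2: 32/5  (≤ bound)
a_3 = 12: 397/62  (> 33, stop)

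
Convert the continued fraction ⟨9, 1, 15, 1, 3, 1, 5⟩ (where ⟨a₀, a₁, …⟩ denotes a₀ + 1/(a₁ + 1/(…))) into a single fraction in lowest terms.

4841/487

Start with 5.
1 + 1/(5/1) = 1 + 1/5 = 6/5
3 + 1/(6/5) = 3 + 5/6 = 23/6
1 + 1/(23/6) = 1 + 6/23 = 29/23
15 + 1/(29/23) = 15 + 23/29 = 458/29
1 + 1/(458/29) = 1 + 29/458 = 487/458
9 + 1/(487/458) = 9 + 458/487 = 4841/487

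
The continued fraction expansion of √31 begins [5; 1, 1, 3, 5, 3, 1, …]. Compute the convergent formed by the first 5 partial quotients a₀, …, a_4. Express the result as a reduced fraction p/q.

Start with 5.
3 + 1/(5/1) = 3 + 1/5 = 16/5
1 + 1/(16/5) = 1 + 5/16 = 21/16
1 + 1/(21/16) = 1 + 16/21 = 37/21
5 + 1/(37/21) = 5 + 21/37 = 206/37

206/37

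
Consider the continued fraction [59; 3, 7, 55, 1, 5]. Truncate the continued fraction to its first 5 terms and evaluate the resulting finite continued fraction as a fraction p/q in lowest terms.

Collapse the nested fraction from the inside out:
Start with 1.
55 + 1/(1/1) = 55 + 1/1 = 56/1
7 + 1/(56/1) = 7 + 1/56 = 393/56
3 + 1/(393/56) = 3 + 56/393 = 1235/393
59 + 1/(1235/393) = 59 + 393/1235 = 73258/1235

73258/1235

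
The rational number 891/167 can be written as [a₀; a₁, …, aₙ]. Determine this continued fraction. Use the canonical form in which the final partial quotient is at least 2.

[5; 2, 1, 55]

891 = 5·167 + 56, so a_0 = 5
167 = 2·56 + 55, so a_1 = 2
56 = 1·55 + 1, so a_2 = 1
55 = 55·1 + 0, so a_3 = 55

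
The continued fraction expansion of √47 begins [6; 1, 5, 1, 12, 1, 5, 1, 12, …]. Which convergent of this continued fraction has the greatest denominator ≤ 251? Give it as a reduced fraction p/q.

a_0 = 6: 6/1  (≤ bound)
a_1 = 1: 7/1  (≤ bound)
a_2 = 5: 41/6  (≤ bound)
a_3 = 1: 48/7  (≤ bound)
a_4 = 12: 617/90  (≤ bound)
a_5 = 1: 665/97  (≤ bound)
a_6 = 5: 3942/575  (> 251, stop)

665/97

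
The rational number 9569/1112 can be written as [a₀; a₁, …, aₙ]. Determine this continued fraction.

⌊9569/1112⌋ = 8, remainder 673
⌊1112/673⌋ = 1, remainder 439
⌊673/439⌋ = 1, remainder 234
⌊439/234⌋ = 1, remainder 205
⌊234/205⌋ = 1, remainder 29
⌊205/29⌋ = 7, remainder 2
⌊29/2⌋ = 14, remainder 1
⌊2/1⌋ = 2, remainder 0

[8; 1, 1, 1, 1, 7, 14, 2]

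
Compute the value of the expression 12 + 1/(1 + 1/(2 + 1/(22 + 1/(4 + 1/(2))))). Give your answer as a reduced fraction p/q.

Start with 2.
4 + 1/(2/1) = 4 + 1/2 = 9/2
22 + 1/(9/2) = 22 + 2/9 = 200/9
2 + 1/(200/9) = 2 + 9/200 = 409/200
1 + 1/(409/200) = 1 + 200/409 = 609/409
12 + 1/(609/409) = 12 + 409/609 = 7717/609

7717/609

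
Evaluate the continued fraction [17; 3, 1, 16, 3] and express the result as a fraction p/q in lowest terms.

a_0 = 17: 17/1
a_1 = 3: 52/3
a_2 = 1: 69/4
a_3 = 16: 1156/67
a_4 = 3: 3537/205

3537/205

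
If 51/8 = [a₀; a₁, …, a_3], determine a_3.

51 = 6·8 + 3, so a_0 = 6
8 = 2·3 + 2, so a_1 = 2
3 = 1·2 + 1, so a_2 = 1
2 = 2·1 + 0, so a_3 = 2

2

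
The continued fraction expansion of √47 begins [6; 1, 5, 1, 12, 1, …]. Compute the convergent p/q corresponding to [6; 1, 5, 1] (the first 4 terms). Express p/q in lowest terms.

Build up convergents one term at a time:
a_0 = 6: 6/1
a_1 = 1: 7/1
a_2 = 5: 41/6
a_3 = 1: 48/7

48/7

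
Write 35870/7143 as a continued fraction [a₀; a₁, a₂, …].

[5; 46, 11, 1, 12]

35870 ÷ 7143 → quotient 5, remainder 155
7143 ÷ 155 → quotient 46, remainder 13
155 ÷ 13 → quotient 11, remainder 12
13 ÷ 12 → quotient 1, remainder 1
12 ÷ 1 → quotient 12, remainder 0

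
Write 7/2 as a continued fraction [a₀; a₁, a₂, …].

⌊7/2⌋ = 3, remainder 1
⌊2/1⌋ = 2, remainder 0

[3; 2]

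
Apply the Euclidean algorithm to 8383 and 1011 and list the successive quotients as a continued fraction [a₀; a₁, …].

8383 = 8·1011 + 295, so a_0 = 8
1011 = 3·295 + 126, so a_1 = 3
295 = 2·126 + 43, so a_2 = 2
126 = 2·43 + 40, so a_3 = 2
43 = 1·40 + 3, so a_4 = 1
40 = 13·3 + 1, so a_5 = 13
3 = 3·1 + 0, so a_6 = 3

[8; 3, 2, 2, 1, 13, 3]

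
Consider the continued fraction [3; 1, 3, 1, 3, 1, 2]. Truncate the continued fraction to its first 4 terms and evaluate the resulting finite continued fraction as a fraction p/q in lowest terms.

19/5

Collapse the nested fraction from the inside out:
Start with 1.
3 + 1/(1/1) = 3 + 1/1 = 4/1
1 + 1/(4/1) = 1 + 1/4 = 5/4
3 + 1/(5/4) = 3 + 4/5 = 19/5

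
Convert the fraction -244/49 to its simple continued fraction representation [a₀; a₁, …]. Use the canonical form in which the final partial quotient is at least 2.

[-5; 49]

-244 = -5·49 + 1, so a_0 = -5
49 = 49·1 + 0, so a_1 = 49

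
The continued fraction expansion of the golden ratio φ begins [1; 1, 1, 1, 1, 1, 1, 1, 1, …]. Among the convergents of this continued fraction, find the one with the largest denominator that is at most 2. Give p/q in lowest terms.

a_0 = 1: 1/1  (≤ bound)
a_1 = 1: 2/1  (≤ bound)
a_2 = 1: 3/2  (≤ bound)
a_3 = 1: 5/3  (> 2, stop)

3/2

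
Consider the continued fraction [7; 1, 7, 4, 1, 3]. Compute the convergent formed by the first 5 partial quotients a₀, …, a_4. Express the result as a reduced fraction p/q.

323/41

a_0 = 7: 7/1
a_1 = 1: 8/1
a_2 = 7: 63/8
a_3 = 4: 260/33
a_4 = 1: 323/41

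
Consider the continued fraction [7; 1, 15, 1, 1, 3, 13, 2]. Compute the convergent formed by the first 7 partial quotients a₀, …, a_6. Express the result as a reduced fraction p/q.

Starting at the tail and folding back:
Start with 13.
3 + 1/(13/1) = 3 + 1/13 = 40/13
1 + 1/(40/13) = 1 + 13/40 = 53/40
1 + 1/(53/40) = 1 + 40/53 = 93/53
15 + 1/(93/53) = 15 + 53/93 = 1448/93
1 + 1/(1448/93) = 1 + 93/1448 = 1541/1448
7 + 1/(1541/1448) = 7 + 1448/1541 = 12235/1541

12235/1541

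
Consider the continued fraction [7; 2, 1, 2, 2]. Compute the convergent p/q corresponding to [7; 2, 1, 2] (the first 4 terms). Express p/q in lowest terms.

a_0 = 7: 7/1
a_1 = 2: 15/2
a_2 = 1: 22/3
a_3 = 2: 59/8

59/8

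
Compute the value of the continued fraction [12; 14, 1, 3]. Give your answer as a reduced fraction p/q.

Compute successive convergents:
a_0 = 12: 12/1
a_1 = 14: 169/14
a_2 = 1: 181/15
a_3 = 3: 712/59

712/59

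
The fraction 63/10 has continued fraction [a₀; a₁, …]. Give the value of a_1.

3

63 ÷ 10 → quotient 6, remainder 3
10 ÷ 3 → quotient 3, remainder 1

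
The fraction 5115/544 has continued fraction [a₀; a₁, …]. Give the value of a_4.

⌊5115/544⌋ = 9, remainder 219
⌊544/219⌋ = 2, remainder 106
⌊219/106⌋ = 2, remainder 7
⌊106/7⌋ = 15, remainder 1
⌊7/1⌋ = 7, remainder 0

7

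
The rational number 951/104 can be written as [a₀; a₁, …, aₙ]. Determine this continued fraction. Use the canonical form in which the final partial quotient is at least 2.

951 = 9·104 + 15, so a_0 = 9
104 = 6·15 + 14, so a_1 = 6
15 = 1·14 + 1, so a_2 = 1
14 = 14·1 + 0, so a_3 = 14

[9; 6, 1, 14]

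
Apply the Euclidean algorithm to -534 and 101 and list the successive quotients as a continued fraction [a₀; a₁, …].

-534 = -6·101 + 72, so a_0 = -6
101 = 1·72 + 29, so a_1 = 1
72 = 2·29 + 14, so a_2 = 2
29 = 2·14 + 1, so a_3 = 2
14 = 14·1 + 0, so a_4 = 14

[-6; 1, 2, 2, 14]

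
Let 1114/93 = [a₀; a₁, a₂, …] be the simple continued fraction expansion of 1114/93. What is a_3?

Repeatedly divide and take the remainder:
1114 ÷ 93 → quotient 11, remainder 91
93 ÷ 91 → quotient 1, remainder 2
91 ÷ 2 → quotient 45, remainder 1
2 ÷ 1 → quotient 2, remainder 0

2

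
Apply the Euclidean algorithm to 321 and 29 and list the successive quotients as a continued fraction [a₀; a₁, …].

[11; 14, 2]

321 ÷ 29 → quotient 11, remainder 2
29 ÷ 2 → quotient 14, remainder 1
2 ÷ 1 → quotient 2, remainder 0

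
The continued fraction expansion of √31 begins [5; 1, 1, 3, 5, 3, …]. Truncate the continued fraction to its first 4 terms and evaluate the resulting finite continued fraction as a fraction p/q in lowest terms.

Start with 3.
1 + 1/(3/1) = 1 + 1/3 = 4/3
1 + 1/(4/3) = 1 + 3/4 = 7/4
5 + 1/(7/4) = 5 + 4/7 = 39/7

39/7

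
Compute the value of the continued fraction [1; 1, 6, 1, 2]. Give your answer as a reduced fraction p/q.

Start with 2.
1 + 1/(2/1) = 1 + 1/2 = 3/2
6 + 1/(3/2) = 6 + 2/3 = 20/3
1 + 1/(20/3) = 1 + 3/20 = 23/20
1 + 1/(23/20) = 1 + 20/23 = 43/23

43/23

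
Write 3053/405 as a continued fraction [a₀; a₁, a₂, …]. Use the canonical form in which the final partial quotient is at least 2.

[7; 1, 1, 6, 31]

⌊3053/405⌋ = 7, remainder 218
⌊405/218⌋ = 1, remainder 187
⌊218/187⌋ = 1, remainder 31
⌊187/31⌋ = 6, remainder 1
⌊31/1⌋ = 31, remainder 0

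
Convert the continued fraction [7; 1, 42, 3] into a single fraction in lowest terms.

1037/130

Compute successive convergents:
a_0 = 7: 7/1
a_1 = 1: 8/1
a_2 = 42: 343/43
a_3 = 3: 1037/130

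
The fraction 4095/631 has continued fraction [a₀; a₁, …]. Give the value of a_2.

23

Run the Euclidean algorithm, recording each quotient:
⌊4095/631⌋ = 6, remainder 309
⌊631/309⌋ = 2, remainder 13
⌊309/13⌋ = 23, remainder 10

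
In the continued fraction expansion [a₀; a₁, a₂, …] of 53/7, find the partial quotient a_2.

53 ÷ 7 → quotient 7, remainder 4
7 ÷ 4 → quotient 1, remainder 3
4 ÷ 3 → quotient 1, remainder 1

1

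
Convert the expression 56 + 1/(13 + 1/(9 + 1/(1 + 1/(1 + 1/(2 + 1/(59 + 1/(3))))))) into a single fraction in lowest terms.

6320305/112709

Work from the innermost term outward:
Start with 3.
59 + 1/(3/1) = 59 + 1/3 = 178/3
2 + 1/(178/3) = 2 + 3/178 = 359/178
1 + 1/(359/178) = 1 + 178/359 = 537/359
1 + 1/(537/359) = 1 + 359/537 = 896/537
9 + 1/(896/537) = 9 + 537/896 = 8601/896
13 + 1/(8601/896) = 13 + 896/8601 = 112709/8601
56 + 1/(112709/8601) = 56 + 8601/112709 = 6320305/112709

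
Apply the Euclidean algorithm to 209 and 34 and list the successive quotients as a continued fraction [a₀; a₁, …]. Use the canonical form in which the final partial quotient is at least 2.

[6; 6, 1, 4]

209 = 6·34 + 5, so a_0 = 6
34 = 6·5 + 4, so a_1 = 6
5 = 1·4 + 1, so a_2 = 1
4 = 4·1 + 0, so a_3 = 4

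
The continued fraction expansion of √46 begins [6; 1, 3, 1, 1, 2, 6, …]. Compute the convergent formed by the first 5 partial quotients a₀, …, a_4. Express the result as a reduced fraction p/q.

a_0 = 6: 6/1
a_1 = 1: 7/1
a_2 = 3: 27/4
a_3 = 1: 34/5
a_4 = 1: 61/9

61/9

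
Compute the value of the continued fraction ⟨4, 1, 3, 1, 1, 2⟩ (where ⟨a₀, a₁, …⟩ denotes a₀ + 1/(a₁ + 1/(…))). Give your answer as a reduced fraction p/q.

110/23

Work from the innermost term outward:
Start with 2.
1 + 1/(2/1) = 1 + 1/2 = 3/2
1 + 1/(3/2) = 1 + 2/3 = 5/3
3 + 1/(5/3) = 3 + 3/5 = 18/5
1 + 1/(18/5) = 1 + 5/18 = 23/18
4 + 1/(23/18) = 4 + 18/23 = 110/23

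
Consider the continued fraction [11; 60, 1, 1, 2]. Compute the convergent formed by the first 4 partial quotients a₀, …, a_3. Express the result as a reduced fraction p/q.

Collapse the nested fraction from the inside out:
Start with 1.
1 + 1/(1/1) = 1 + 1/1 = 2/1
60 + 1/(2/1) = 60 + 1/2 = 121/2
11 + 1/(121/2) = 11 + 2/121 = 1333/121

1333/121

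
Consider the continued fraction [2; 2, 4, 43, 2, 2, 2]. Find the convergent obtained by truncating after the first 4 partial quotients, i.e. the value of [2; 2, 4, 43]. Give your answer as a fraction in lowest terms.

951/389

Start with 43.
4 + 1/(43/1) = 4 + 1/43 = 173/43
2 + 1/(173/43) = 2 + 43/173 = 389/173
2 + 1/(389/173) = 2 + 173/389 = 951/389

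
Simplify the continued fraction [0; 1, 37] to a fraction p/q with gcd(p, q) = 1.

37/38

a_0 = 0: 0/1
a_1 = 1: 1/1
a_2 = 37: 37/38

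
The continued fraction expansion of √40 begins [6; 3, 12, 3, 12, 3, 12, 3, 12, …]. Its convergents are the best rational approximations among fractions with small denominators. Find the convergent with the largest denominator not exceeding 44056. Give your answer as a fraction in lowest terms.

27379/4329

a_0 = 6: 6/1  (≤ bound)
a_1 = 3: 19/3  (≤ bound)
a_2 = 12: 234/37  (≤ bound)
a_3 = 3: 721/114  (≤ bound)
a_4 = 12: 8886/1405  (≤ bound)
a_5 = 3: 27379/4329  (≤ bound)
a_6 = 12: 337434/53353  (> 44056, stop)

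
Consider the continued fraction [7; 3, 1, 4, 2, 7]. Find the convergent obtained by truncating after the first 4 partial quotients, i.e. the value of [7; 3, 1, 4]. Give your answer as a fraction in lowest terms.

138/19

a_0 = 7: 7/1
a_1 = 3: 22/3
a_2 = 1: 29/4
a_3 = 4: 138/19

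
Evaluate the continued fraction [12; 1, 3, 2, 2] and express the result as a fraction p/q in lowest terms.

281/22

Start with 2.
2 + 1/(2/1) = 2 + 1/2 = 5/2
3 + 1/(5/2) = 3 + 2/5 = 17/5
1 + 1/(17/5) = 1 + 5/17 = 22/17
12 + 1/(22/17) = 12 + 17/22 = 281/22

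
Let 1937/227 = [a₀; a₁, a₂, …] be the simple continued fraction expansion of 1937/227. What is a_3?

⌊1937/227⌋ = 8, remainder 121
⌊227/121⌋ = 1, remainder 106
⌊121/106⌋ = 1, remainder 15
⌊106/15⌋ = 7, remainder 1

7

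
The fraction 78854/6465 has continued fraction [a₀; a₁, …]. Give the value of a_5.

3

⌊78854/6465⌋ = 12, remainder 1274
⌊6465/1274⌋ = 5, remainder 95
⌊1274/95⌋ = 13, remainder 39
⌊95/39⌋ = 2, remainder 17
⌊39/17⌋ = 2, remainder 5
⌊17/5⌋ = 3, remainder 2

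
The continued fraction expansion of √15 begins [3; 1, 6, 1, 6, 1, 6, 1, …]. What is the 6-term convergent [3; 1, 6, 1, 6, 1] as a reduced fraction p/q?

244/63

Work from the innermost term outward:
Start with 1.
6 + 1/(1/1) = 6 + 1/1 = 7/1
1 + 1/(7/1) = 1 + 1/7 = 8/7
6 + 1/(8/7) = 6 + 7/8 = 55/8
1 + 1/(55/8) = 1 + 8/55 = 63/55
3 + 1/(63/55) = 3 + 55/63 = 244/63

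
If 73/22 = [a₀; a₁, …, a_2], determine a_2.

73 = 3·22 + 7, so a_0 = 3
22 = 3·7 + 1, so a_1 = 3
7 = 7·1 + 0, so a_2 = 7

7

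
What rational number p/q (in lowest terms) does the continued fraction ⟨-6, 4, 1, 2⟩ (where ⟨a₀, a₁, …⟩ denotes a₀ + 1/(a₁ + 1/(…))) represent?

-81/14

a_0 = -6: -6/1
a_1 = 4: -23/4
a_2 = 1: -29/5
a_3 = 2: -81/14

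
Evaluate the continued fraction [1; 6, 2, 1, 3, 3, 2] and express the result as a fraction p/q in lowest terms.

Start with 2.
3 + 1/(2/1) = 3 + 1/2 = 7/2
3 + 1/(7/2) = 3 + 2/7 = 23/7
1 + 1/(23/7) = 1 + 7/23 = 30/23
2 + 1/(30/23) = 2 + 23/30 = 83/30
6 + 1/(83/30) = 6 + 30/83 = 528/83
1 + 1/(528/83) = 1 + 83/528 = 611/528

611/528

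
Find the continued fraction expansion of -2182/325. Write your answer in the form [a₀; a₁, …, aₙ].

-2182 ÷ 325 → quotient -7, remainder 93
325 ÷ 93 → quotient 3, remainder 46
93 ÷ 46 → quotient 2, remainder 1
46 ÷ 1 → quotient 46, remainder 0

[-7; 3, 2, 46]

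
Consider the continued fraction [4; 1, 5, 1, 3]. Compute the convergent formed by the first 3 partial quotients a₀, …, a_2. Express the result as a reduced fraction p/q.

29/6

Work from the innermost term outward:
Start with 5.
1 + 1/(5/1) = 1 + 1/5 = 6/5
4 + 1/(6/5) = 4 + 5/6 = 29/6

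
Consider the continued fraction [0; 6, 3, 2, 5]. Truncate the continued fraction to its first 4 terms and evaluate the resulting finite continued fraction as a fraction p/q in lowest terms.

7/44

a_0 = 0: 0/1
a_1 = 6: 1/6
a_2 = 3: 3/19
a_3 = 2: 7/44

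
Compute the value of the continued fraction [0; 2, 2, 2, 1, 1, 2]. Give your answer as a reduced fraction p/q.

Start with 2.
1 + 1/(2/1) = 1 + 1/2 = 3/2
1 + 1/(3/2) = 1 + 2/3 = 5/3
2 + 1/(5/3) = 2 + 3/5 = 13/5
2 + 1/(13/5) = 2 + 5/13 = 31/13
2 + 1/(31/13) = 2 + 13/31 = 75/31
0 + 1/(75/31) = 0 + 31/75 = 31/75

31/75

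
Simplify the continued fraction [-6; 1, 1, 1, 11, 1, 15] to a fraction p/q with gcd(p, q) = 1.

-3232/605

Use the convergent recurrence hₖ = aₖ·hₖ₋₁ + hₖ₋₂ (and likewise for the denominators kₖ):
a_0 = -6: -6/1
a_1 = 1: -5/1
a_2 = 1: -11/2
a_3 = 1: -16/3
a_4 = 11: -187/35
a_5 = 1: -203/38
a_6 = 15: -3232/605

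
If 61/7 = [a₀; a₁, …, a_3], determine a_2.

2

⌊61/7⌋ = 8, remainder 5
⌊7/5⌋ = 1, remainder 2
⌊5/2⌋ = 2, remainder 1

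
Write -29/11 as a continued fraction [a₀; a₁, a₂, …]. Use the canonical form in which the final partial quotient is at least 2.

Apply division with remainder until the remainder is 0:
⌊-29/11⌋ = -3, remainder 4
⌊11/4⌋ = 2, remainder 3
⌊4/3⌋ = 1, remainder 1
⌊3/1⌋ = 3, remainder 0

[-3; 2, 1, 3]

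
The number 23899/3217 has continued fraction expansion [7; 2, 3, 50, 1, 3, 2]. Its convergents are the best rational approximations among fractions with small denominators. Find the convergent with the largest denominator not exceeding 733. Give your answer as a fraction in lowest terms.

2667/359

a_0 = 7: 7/1  (≤ bound)
a_1 = 2: 15/2  (≤ bound)
a_2 = 3: 52/7  (≤ bound)
a_3 = 50: 2615/352  (≤ bound)
a_4 = 1: 2667/359  (≤ bound)
a_5 = 3: 10616/1429  (> 733, stop)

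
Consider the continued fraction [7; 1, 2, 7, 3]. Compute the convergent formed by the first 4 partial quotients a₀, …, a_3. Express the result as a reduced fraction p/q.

Start with 7.
2 + 1/(7/1) = 2 + 1/7 = 15/7
1 + 1/(15/7) = 1 + 7/15 = 22/15
7 + 1/(22/15) = 7 + 15/22 = 169/22

169/22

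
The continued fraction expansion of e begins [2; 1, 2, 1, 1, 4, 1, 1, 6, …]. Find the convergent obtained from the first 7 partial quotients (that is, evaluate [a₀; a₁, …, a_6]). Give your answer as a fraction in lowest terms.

106/39

Work from the innermost term outward:
Start with 1.
4 + 1/(1/1) = 4 + 1/1 = 5/1
1 + 1/(5/1) = 1 + 1/5 = 6/5
1 + 1/(6/5) = 1 + 5/6 = 11/6
2 + 1/(11/6) = 2 + 6/11 = 28/11
1 + 1/(28/11) = 1 + 11/28 = 39/28
2 + 1/(39/28) = 2 + 28/39 = 106/39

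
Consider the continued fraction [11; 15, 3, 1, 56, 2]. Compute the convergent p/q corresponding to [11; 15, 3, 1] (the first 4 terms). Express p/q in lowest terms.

Start with 1.
3 + 1/(1/1) = 3 + 1/1 = 4/1
15 + 1/(4/1) = 15 + 1/4 = 61/4
11 + 1/(61/4) = 11 + 4/61 = 675/61

675/61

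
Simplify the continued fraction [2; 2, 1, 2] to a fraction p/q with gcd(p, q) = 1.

Compute successive convergents:
a_0 = 2: 2/1
a_1 = 2: 5/2
a_2 = 1: 7/3
a_3 = 2: 19/8

19/8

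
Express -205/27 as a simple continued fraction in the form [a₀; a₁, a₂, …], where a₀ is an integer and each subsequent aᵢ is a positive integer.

⌊-205/27⌋ = -8, remainder 11
⌊27/11⌋ = 2, remainder 5
⌊11/5⌋ = 2, remainder 1
⌊5/1⌋ = 5, remainder 0

[-8; 2, 2, 5]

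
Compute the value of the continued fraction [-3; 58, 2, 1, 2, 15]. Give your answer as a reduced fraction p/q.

a_0 = -3: -3/1
a_1 = 58: -173/58
a_2 = 2: -349/117
a_3 = 1: -522/175
a_4 = 2: -1393/467
a_5 = 15: -21417/7180

-21417/7180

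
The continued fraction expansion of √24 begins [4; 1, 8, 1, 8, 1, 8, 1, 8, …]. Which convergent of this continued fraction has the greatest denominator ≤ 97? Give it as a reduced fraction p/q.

List convergents until the denominator exceeds the bound:
a_0 = 4: 4/1  (≤ bound)
a_1 = 1: 5/1  (≤ bound)
a_2 = 8: 44/9  (≤ bound)
a_3 = 1: 49/10  (≤ bound)
a_4 = 8: 436/89  (≤ bound)
a_5 = 1: 485/99  (> 97, stop)

436/89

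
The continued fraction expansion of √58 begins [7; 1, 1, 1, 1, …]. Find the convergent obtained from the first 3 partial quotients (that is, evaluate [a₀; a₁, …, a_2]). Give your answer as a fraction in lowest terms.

15/2

a_0 = 7: 7/1
a_1 = 1: 8/1
a_2 = 1: 15/2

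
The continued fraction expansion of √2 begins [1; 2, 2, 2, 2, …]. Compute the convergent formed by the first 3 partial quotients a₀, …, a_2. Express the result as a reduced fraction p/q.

7/5

Collapse the nested fraction from the inside out:
Start with 2.
2 + 1/(2/1) = 2 + 1/2 = 5/2
1 + 1/(5/2) = 1 + 2/5 = 7/5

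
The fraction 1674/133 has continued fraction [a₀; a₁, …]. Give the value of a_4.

Repeatedly divide and take the remainder:
1674 = 12·133 + 78, so a_0 = 12
133 = 1·78 + 55, so a_1 = 1
78 = 1·55 + 23, so a_2 = 1
55 = 2·23 + 9, so a_3 = 2
23 = 2·9 + 5, so a_4 = 2

2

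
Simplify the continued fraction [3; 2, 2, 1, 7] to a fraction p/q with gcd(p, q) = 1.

Start with 7.
1 + 1/(7/1) = 1 + 1/7 = 8/7
2 + 1/(8/7) = 2 + 7/8 = 23/8
2 + 1/(23/8) = 2 + 8/23 = 54/23
3 + 1/(54/23) = 3 + 23/54 = 185/54

185/54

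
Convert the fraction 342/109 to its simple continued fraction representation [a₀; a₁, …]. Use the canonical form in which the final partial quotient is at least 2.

[3; 7, 3, 1, 3]

342 = 3·109 + 15, so a_0 = 3
109 = 7·15 + 4, so a_1 = 7
15 = 3·4 + 3, so a_2 = 3
4 = 1·3 + 1, so a_3 = 1
3 = 3·1 + 0, so a_4 = 3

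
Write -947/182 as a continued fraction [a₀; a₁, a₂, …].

[-6; 1, 3, 1, 11, 3]

⌊-947/182⌋ = -6, remainder 145
⌊182/145⌋ = 1, remainder 37
⌊145/37⌋ = 3, remainder 34
⌊37/34⌋ = 1, remainder 3
⌊34/3⌋ = 11, remainder 1
⌊3/1⌋ = 3, remainder 0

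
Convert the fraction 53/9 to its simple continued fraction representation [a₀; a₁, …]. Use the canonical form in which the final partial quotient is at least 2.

53 = 5·9 + 8, so a_0 = 5
9 = 1·8 + 1, so a_1 = 1
8 = 8·1 + 0, so a_2 = 8

[5; 1, 8]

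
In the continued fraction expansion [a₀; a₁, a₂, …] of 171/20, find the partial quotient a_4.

Run the Euclidean algorithm, recording each quotient:
⌊171/20⌋ = 8, remainder 11
⌊20/11⌋ = 1, remainder 9
⌊11/9⌋ = 1, remainder 2
⌊9/2⌋ = 4, remainder 1
⌊2/1⌋ = 2, remainder 0

2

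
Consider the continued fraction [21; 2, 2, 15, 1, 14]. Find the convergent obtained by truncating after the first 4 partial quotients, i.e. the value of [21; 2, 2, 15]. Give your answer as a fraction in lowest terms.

a_0 = 21: 21/1
a_1 = 2: 43/2
a_2 = 2: 107/5
a_3 = 15: 1648/77

1648/77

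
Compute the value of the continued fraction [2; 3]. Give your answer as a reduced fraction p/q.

Start with 3.
2 + 1/(3/1) = 2 + 1/3 = 7/3

7/3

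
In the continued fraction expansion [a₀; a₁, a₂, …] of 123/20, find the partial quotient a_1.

6

Run the Euclidean algorithm, recording each quotient:
⌊123/20⌋ = 6, remainder 3
⌊20/3⌋ = 6, remainder 2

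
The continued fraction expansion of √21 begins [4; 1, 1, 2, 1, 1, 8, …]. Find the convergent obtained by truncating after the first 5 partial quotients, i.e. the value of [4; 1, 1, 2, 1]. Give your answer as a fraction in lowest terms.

32/7

Use the convergent recurrence hₖ = aₖ·hₖ₋₁ + hₖ₋₂ (and likewise for the denominators kₖ):
a_0 = 4: 4/1
a_1 = 1: 5/1
a_2 = 1: 9/2
a_3 = 2: 23/5
a_4 = 1: 32/7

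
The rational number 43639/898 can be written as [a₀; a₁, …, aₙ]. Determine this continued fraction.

[48; 1, 1, 2, 9, 19]

43639 ÷ 898 → quotient 48, remainder 535
898 ÷ 535 → quotient 1, remainder 363
535 ÷ 363 → quotient 1, remainder 172
363 ÷ 172 → quotient 2, remainder 19
172 ÷ 19 → quotient 9, remainder 1
19 ÷ 1 → quotient 19, remainder 0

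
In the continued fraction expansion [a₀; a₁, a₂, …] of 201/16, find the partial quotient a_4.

Run the Euclidean algorithm, recording each quotient:
201 = 12·16 + 9, so a_0 = 12
16 = 1·9 + 7, so a_1 = 1
9 = 1·7 + 2, so a_2 = 1
7 = 3·2 + 1, so a_3 = 3
2 = 2·1 + 0, so a_4 = 2

2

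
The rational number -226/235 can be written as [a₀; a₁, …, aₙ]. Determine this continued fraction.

[-1; 26, 9]

-226 = -1·235 + 9, so a_0 = -1
235 = 26·9 + 1, so a_1 = 26
9 = 9·1 + 0, so a_2 = 9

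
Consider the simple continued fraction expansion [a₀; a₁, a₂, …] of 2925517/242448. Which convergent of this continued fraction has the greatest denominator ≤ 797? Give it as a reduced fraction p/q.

a_0 = 12: 12/1  (≤ bound)
a_1 = 15: 181/15  (≤ bound)
a_2 = 48: 8700/721  (≤ bound)
a_3 = 2: 17581/1457  (> 797, stop)

8700/721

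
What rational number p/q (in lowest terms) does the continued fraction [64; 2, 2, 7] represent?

2383/37

Use the convergent recurrence hₖ = aₖ·hₖ₋₁ + hₖ₋₂ (and likewise for the denominators kₖ):
a_0 = 64: 64/1
a_1 = 2: 129/2
a_2 = 2: 322/5
a_3 = 7: 2383/37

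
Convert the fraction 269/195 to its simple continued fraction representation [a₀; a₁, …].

Apply division with remainder until the remainder is 0:
⌊269/195⌋ = 1, remainder 74
⌊195/74⌋ = 2, remainder 47
⌊74/47⌋ = 1, remainder 27
⌊47/27⌋ = 1, remainder 20
⌊27/20⌋ = 1, remainder 7
⌊20/7⌋ = 2, remainder 6
⌊7/6⌋ = 1, remainder 1
⌊6/1⌋ = 6, remainder 0

[1; 2, 1, 1, 1, 2, 1, 6]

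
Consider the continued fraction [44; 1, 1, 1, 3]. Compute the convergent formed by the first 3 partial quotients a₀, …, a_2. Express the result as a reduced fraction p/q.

89/2

Collapse the nested fraction from the inside out:
Start with 1.
1 + 1/(1/1) = 1 + 1/1 = 2/1
44 + 1/(2/1) = 44 + 1/2 = 89/2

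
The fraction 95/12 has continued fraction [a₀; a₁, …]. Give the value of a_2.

11

Apply division with remainder until the remainder is 0:
95 ÷ 12 → quotient 7, remainder 11
12 ÷ 11 → quotient 1, remainder 1
11 ÷ 1 → quotient 11, remainder 0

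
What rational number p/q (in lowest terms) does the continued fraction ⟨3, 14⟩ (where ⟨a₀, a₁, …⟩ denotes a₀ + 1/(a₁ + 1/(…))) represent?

43/14

Start with 14.
3 + 1/(14/1) = 3 + 1/14 = 43/14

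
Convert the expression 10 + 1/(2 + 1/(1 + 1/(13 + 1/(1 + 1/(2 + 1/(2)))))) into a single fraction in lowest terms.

Start with 2.
2 + 1/(2/1) = 2 + 1/2 = 5/2
1 + 1/(5/2) = 1 + 2/5 = 7/5
13 + 1/(7/5) = 13 + 5/7 = 96/7
1 + 1/(96/7) = 1 + 7/96 = 103/96
2 + 1/(103/96) = 2 + 96/103 = 302/103
10 + 1/(302/103) = 10 + 103/302 = 3123/302

3123/302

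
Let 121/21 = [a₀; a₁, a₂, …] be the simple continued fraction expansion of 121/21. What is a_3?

⌊121/21⌋ = 5, remainder 16
⌊21/16⌋ = 1, remainder 5
⌊16/5⌋ = 3, remainder 1
⌊5/1⌋ = 5, remainder 0

5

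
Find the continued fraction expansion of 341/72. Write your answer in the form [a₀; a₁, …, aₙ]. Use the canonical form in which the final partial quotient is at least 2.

[4; 1, 2, 1, 3, 1, 3]

⌊341/72⌋ = 4, remainder 53
⌊72/53⌋ = 1, remainder 19
⌊53/19⌋ = 2, remainder 15
⌊19/15⌋ = 1, remainder 4
⌊15/4⌋ = 3, remainder 3
⌊4/3⌋ = 1, remainder 1
⌊3/1⌋ = 3, remainder 0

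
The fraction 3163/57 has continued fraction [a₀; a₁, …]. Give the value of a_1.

2

Apply division with remainder until the remainder is 0:
3163 = 55·57 + 28, so a_0 = 55
57 = 2·28 + 1, so a_1 = 2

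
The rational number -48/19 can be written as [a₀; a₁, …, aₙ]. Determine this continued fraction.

[-3; 2, 9]

⌊-48/19⌋ = -3, remainder 9
⌊19/9⌋ = 2, remainder 1
⌊9/1⌋ = 9, remainder 0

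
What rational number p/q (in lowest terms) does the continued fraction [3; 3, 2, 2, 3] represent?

Start with 3.
2 + 1/(3/1) = 2 + 1/3 = 7/3
2 + 1/(7/3) = 2 + 3/7 = 17/7
3 + 1/(17/7) = 3 + 7/17 = 58/17
3 + 1/(58/17) = 3 + 17/58 = 191/58

191/58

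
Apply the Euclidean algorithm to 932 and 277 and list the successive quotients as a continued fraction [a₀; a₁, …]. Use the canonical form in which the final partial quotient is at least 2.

Run the Euclidean algorithm, recording each quotient:
⌊932/277⌋ = 3, remainder 101
⌊277/101⌋ = 2, remainder 75
⌊101/75⌋ = 1, remainder 26
⌊75/26⌋ = 2, remainder 23
⌊26/23⌋ = 1, remainder 3
⌊23/3⌋ = 7, remainder 2
⌊3/2⌋ = 1, remainder 1
⌊2/1⌋ = 2, remainder 0

[3; 2, 1, 2, 1, 7, 1, 2]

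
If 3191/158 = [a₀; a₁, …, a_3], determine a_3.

Apply division with remainder until the remainder is 0:
3191 = 20·158 + 31, so a_0 = 20
158 = 5·31 + 3, so a_1 = 5
31 = 10·3 + 1, so a_2 = 10
3 = 3·1 + 0, so a_3 = 3

3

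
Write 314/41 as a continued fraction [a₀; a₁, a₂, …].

[7; 1, 1, 1, 13]

314 ÷ 41 → quotient 7, remainder 27
41 ÷ 27 → quotient 1, remainder 14
27 ÷ 14 → quotient 1, remainder 13
14 ÷ 13 → quotient 1, remainder 1
13 ÷ 1 → quotient 13, remainder 0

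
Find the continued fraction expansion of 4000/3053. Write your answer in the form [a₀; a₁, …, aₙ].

⌊4000/3053⌋ = 1, remainder 947
⌊3053/947⌋ = 3, remainder 212
⌊947/212⌋ = 4, remainder 99
⌊212/99⌋ = 2, remainder 14
⌊99/14⌋ = 7, remainder 1
⌊14/1⌋ = 14, remainder 0

[1; 3, 4, 2, 7, 14]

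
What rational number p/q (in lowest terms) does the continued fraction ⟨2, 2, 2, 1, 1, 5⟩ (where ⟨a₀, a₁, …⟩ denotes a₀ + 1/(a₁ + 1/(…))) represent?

Use the convergent recurrence hₖ = aₖ·hₖ₋₁ + hₖ₋₂ (and likewise for the denominators kₖ):
a_0 = 2: 2/1
a_1 = 2: 5/2
a_2 = 2: 12/5
a_3 = 1: 17/7
a_4 = 1: 29/12
a_5 = 5: 162/67

162/67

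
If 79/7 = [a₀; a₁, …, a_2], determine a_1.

3

79 = 11·7 + 2, so a_0 = 11
7 = 3·2 + 1, so a_1 = 3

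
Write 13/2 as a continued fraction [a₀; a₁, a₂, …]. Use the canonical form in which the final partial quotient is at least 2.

[6; 2]

⌊13/2⌋ = 6, remainder 1
⌊2/1⌋ = 2, remainder 0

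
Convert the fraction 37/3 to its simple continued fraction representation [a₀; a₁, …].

⌊37/3⌋ = 12, remainder 1
⌊3/1⌋ = 3, remainder 0

[12; 3]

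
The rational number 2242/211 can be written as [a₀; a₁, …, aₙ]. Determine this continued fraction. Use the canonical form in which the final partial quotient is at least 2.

[10; 1, 1, 1, 2, 26]

2242 = 10·211 + 132, so a_0 = 10
211 = 1·132 + 79, so a_1 = 1
132 = 1·79 + 53, so a_2 = 1
79 = 1·53 + 26, so a_3 = 1
53 = 2·26 + 1, so a_4 = 2
26 = 26·1 + 0, so a_5 = 26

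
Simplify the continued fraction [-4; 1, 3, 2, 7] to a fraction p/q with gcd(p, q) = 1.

Work from the innermost term outward:
Start with 7.
2 + 1/(7/1) = 2 + 1/7 = 15/7
3 + 1/(15/7) = 3 + 7/15 = 52/15
1 + 1/(52/15) = 1 + 15/52 = 67/52
-4 + 1/(67/52) = -4 + 52/67 = -216/67

-216/67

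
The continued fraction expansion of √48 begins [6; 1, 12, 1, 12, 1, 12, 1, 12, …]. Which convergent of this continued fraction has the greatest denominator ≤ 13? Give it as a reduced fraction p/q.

90/13

a_0 = 6: 6/1  (≤ bound)
a_1 = 1: 7/1  (≤ bound)
a_2 = 12: 90/13  (≤ bound)
a_3 = 1: 97/14  (> 13, stop)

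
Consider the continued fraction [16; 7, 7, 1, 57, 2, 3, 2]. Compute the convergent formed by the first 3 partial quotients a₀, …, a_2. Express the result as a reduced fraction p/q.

Start with 7.
7 + 1/(7/1) = 7 + 1/7 = 50/7
16 + 1/(50/7) = 16 + 7/50 = 807/50

807/50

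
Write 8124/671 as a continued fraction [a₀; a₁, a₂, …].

⌊8124/671⌋ = 12, remainder 72
⌊671/72⌋ = 9, remainder 23
⌊72/23⌋ = 3, remainder 3
⌊23/3⌋ = 7, remainder 2
⌊3/2⌋ = 1, remainder 1
⌊2/1⌋ = 2, remainder 0

[12; 9, 3, 7, 1, 2]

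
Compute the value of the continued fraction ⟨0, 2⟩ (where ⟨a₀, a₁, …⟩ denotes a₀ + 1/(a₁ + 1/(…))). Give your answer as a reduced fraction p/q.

1/2

a_0 = 0: 0/1
a_1 = 2: 1/2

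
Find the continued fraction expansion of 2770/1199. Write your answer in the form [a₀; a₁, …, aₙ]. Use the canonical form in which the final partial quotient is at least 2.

Run the Euclidean algorithm, recording each quotient:
2770 ÷ 1199 → quotient 2, remainder 372
1199 ÷ 372 → quotient 3, remainder 83
372 ÷ 83 → quotient 4, remainder 40
83 ÷ 40 → quotient 2, remainder 3
40 ÷ 3 → quotient 13, remainder 1
3 ÷ 1 → quotient 3, remainder 0

[2; 3, 4, 2, 13, 3]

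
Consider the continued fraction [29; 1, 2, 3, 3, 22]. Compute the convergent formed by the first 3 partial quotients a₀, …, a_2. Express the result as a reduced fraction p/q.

89/3

Build up convergents one term at a time:
a_0 = 29: 29/1
a_1 = 1: 30/1
a_2 = 2: 89/3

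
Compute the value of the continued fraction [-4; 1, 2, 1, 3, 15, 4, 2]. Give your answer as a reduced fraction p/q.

-6830/2091

Start with 2.
4 + 1/(2/1) = 4 + 1/2 = 9/2
15 + 1/(9/2) = 15 + 2/9 = 137/9
3 + 1/(137/9) = 3 + 9/137 = 420/137
1 + 1/(420/137) = 1 + 137/420 = 557/420
2 + 1/(557/420) = 2 + 420/557 = 1534/557
1 + 1/(1534/557) = 1 + 557/1534 = 2091/1534
-4 + 1/(2091/1534) = -4 + 1534/2091 = -6830/2091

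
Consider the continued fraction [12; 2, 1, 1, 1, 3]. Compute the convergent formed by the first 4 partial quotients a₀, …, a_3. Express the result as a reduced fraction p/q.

a_0 = 12: 12/1
a_1 = 2: 25/2
a_2 = 1: 37/3
a_3 = 1: 62/5

62/5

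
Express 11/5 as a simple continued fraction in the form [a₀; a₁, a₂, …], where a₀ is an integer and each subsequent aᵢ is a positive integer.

11 ÷ 5 → quotient 2, remainder 1
5 ÷ 1 → quotient 5, remainder 0

[2; 5]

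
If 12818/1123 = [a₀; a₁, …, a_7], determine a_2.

2

Run the Euclidean algorithm, recording each quotient:
⌊12818/1123⌋ = 11, remainder 465
⌊1123/465⌋ = 2, remainder 193
⌊465/193⌋ = 2, remainder 79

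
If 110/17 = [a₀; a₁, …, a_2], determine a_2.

Repeatedly divide and take the remainder:
110 ÷ 17 → quotient 6, remainder 8
17 ÷ 8 → quotient 2, remainder 1
8 ÷ 1 → quotient 8, remainder 0

8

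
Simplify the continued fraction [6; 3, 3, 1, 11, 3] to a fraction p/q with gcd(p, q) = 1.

Start with 3.
11 + 1/(3/1) = 11 + 1/3 = 34/3
1 + 1/(34/3) = 1 + 3/34 = 37/34
3 + 1/(37/34) = 3 + 34/37 = 145/37
3 + 1/(145/37) = 3 + 37/145 = 472/145
6 + 1/(472/145) = 6 + 145/472 = 2977/472

2977/472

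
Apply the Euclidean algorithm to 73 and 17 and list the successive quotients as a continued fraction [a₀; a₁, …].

Run the Euclidean algorithm, recording each quotient:
73 = 4·17 + 5, so a_0 = 4
17 = 3·5 + 2, so a_1 = 3
5 = 2·2 + 1, so a_2 = 2
2 = 2·1 + 0, so a_3 = 2

[4; 3, 2, 2]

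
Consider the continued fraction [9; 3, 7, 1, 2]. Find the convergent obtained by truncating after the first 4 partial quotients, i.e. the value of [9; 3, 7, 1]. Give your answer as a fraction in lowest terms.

233/25

Start with 1.
7 + 1/(1/1) = 7 + 1/1 = 8/1
3 + 1/(8/1) = 3 + 1/8 = 25/8
9 + 1/(25/8) = 9 + 8/25 = 233/25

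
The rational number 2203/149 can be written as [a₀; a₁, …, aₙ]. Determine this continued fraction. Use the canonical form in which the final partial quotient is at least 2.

[14; 1, 3, 1, 1, 1, 10]

⌊2203/149⌋ = 14, remainder 117
⌊149/117⌋ = 1, remainder 32
⌊117/32⌋ = 3, remainder 21
⌊32/21⌋ = 1, remainder 11
⌊21/11⌋ = 1, remainder 10
⌊11/10⌋ = 1, remainder 1
⌊10/1⌋ = 10, remainder 0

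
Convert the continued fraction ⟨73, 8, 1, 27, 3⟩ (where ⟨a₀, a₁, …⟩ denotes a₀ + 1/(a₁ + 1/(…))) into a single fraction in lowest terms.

55711/762

a_0 = 73: 73/1
a_1 = 8: 585/8
a_2 = 1: 658/9
a_3 = 27: 18351/251
a_4 = 3: 55711/762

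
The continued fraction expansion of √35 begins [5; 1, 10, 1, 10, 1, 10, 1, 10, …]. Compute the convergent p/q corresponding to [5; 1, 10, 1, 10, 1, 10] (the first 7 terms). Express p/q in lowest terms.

a_0 = 5: 5/1
a_1 = 1: 6/1
a_2 = 10: 65/11
a_3 = 1: 71/12
a_4 = 10: 775/131
a_5 = 1: 846/143
a_6 = 10: 9235/1561

9235/1561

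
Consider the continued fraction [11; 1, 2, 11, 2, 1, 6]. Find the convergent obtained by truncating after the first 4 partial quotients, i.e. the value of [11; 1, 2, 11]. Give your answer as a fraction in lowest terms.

Work from the innermost term outward:
Start with 11.
2 + 1/(11/1) = 2 + 1/11 = 23/11
1 + 1/(23/11) = 1 + 11/23 = 34/23
11 + 1/(34/23) = 11 + 23/34 = 397/34

397/34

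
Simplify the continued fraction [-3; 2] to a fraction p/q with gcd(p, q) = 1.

-5/2

a_0 = -3: -3/1
a_1 = 2: -5/2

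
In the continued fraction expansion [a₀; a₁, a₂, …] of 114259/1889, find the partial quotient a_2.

⌊114259/1889⌋ = 60, remainder 919
⌊1889/919⌋ = 2, remainder 51
⌊919/51⌋ = 18, remainder 1

18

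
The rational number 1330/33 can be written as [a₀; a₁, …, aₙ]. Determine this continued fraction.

1330 ÷ 33 → quotient 40, remainder 10
33 ÷ 10 → quotient 3, remainder 3
10 ÷ 3 → quotient 3, remainder 1
3 ÷ 1 → quotient 3, remainder 0

[40; 3, 3, 3]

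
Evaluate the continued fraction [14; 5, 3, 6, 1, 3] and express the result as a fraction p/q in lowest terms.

6413/452

a_0 = 14: 14/1
a_1 = 5: 71/5
a_2 = 3: 227/16
a_3 = 6: 1433/101
a_4 = 1: 1660/117
a_5 = 3: 6413/452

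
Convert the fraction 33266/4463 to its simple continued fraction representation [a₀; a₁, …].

33266 = 7·4463 + 2025, so a_0 = 7
4463 = 2·2025 + 413, so a_1 = 2
2025 = 4·413 + 373, so a_2 = 4
413 = 1·373 + 40, so a_3 = 1
373 = 9·40 + 13, so a_4 = 9
40 = 3·13 + 1, so a_5 = 3
13 = 13·1 + 0, so a_6 = 13

[7; 2, 4, 1, 9, 3, 13]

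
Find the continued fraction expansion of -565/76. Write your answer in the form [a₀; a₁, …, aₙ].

[-8; 1, 1, 3, 3, 3]

-565 ÷ 76 → quotient -8, remainder 43
76 ÷ 43 → quotient 1, remainder 33
43 ÷ 33 → quotient 1, remainder 10
33 ÷ 10 → quotient 3, remainder 3
10 ÷ 3 → quotient 3, remainder 1
3 ÷ 1 → quotient 3, remainder 0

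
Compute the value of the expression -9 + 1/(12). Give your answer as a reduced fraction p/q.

-107/12

Use the convergent recurrence hₖ = aₖ·hₖ₋₁ + hₖ₋₂ (and likewise for the denominators kₖ):
a_0 = -9: -9/1
a_1 = 12: -107/12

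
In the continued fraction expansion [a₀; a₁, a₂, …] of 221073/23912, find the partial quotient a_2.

221073 ÷ 23912 → quotient 9, remainder 5865
23912 ÷ 5865 → quotient 4, remainder 452
5865 ÷ 452 → quotient 12, remainder 441

12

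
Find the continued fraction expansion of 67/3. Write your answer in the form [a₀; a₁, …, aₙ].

⌊67/3⌋ = 22, remainder 1
⌊3/1⌋ = 3, remainder 0

[22; 3]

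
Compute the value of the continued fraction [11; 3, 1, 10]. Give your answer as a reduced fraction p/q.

484/43

Start with 10.
1 + 1/(10/1) = 1 + 1/10 = 11/10
3 + 1/(11/10) = 3 + 10/11 = 43/11
11 + 1/(43/11) = 11 + 11/43 = 484/43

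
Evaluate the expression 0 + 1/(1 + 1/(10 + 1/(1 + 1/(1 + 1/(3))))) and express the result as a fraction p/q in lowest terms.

Start with 3.
1 + 1/(3/1) = 1 + 1/3 = 4/3
1 + 1/(4/3) = 1 + 3/4 = 7/4
10 + 1/(7/4) = 10 + 4/7 = 74/7
1 + 1/(74/7) = 1 + 7/74 = 81/74
0 + 1/(81/74) = 0 + 74/81 = 74/81

74/81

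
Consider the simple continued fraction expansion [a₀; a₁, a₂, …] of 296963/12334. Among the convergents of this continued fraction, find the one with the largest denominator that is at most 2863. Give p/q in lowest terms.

a_0 = 24: 24/1  (≤ bound)
a_1 = 13: 313/13  (≤ bound)
a_2 = 41: 12857/534  (≤ bound)
a_3 = 5: 64598/2683  (≤ bound)
a_4 = 1: 77455/3217  (> 2863, stop)

64598/2683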